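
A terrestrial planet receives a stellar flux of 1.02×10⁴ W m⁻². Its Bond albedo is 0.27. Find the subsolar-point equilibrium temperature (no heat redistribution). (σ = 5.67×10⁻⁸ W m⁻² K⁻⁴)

T_ss ≈ 602 K

At the subsolar point the surface absorbs S(1−A) and emits σT⁴ per unit area — no factor of 4, since only the local patch is in balance.
T = [1.02×10⁴ × 0.73 / 5.67×10⁻⁸]^(1/4) = (1.31×10¹¹)^(1/4) = 602 K.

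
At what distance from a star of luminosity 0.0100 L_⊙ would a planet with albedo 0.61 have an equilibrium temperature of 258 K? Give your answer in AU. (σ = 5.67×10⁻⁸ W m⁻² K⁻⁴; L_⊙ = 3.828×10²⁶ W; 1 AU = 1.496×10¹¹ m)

L = 0.0100 × 3.828×10²⁶ = 3.83×10²⁴ W.
From T_eq⁴ = L(1−A)/(16πσd²): d = √[L(1−A)/(16πσT_eq⁴)].
d = √[3.83×10²⁴ × 0.39 / (16π × 5.67×10⁻⁸ × (258)⁴)] = 1.09×10¹⁰ m = 0.0727 AU.

d ≈ 0.0727 AU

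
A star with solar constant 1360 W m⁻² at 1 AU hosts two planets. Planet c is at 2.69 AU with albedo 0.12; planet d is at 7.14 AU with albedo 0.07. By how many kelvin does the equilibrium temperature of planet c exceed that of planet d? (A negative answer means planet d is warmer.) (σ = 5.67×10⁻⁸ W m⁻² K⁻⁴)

ΔT ≈ 62.1 K

T_eq = [S₀(1−A)/(4σd²)]^(1/4), so T ∝ (1−A)^(1/4) / √d.
T₁ = [1360×0.88/(4×5.67×10⁻⁸×2.69²)]^(1/4) = 164.33 K.
T₂ = [1360×0.93/(4×5.67×10⁻⁸×7.14²)]^(1/4) = 102.27 K.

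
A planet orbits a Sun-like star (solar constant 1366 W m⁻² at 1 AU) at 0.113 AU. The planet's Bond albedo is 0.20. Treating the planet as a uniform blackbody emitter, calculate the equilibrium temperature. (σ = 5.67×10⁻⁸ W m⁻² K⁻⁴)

Flux at 0.113 AU: S = 1366/0.113² = 1.07×10⁵ W m⁻².
Energy balance: absorbed = emitted ⇒ πR²·S(1−A) = 4πR²·σT_eq⁴, so T_eq⁴ = S(1−A)/(4σ).
T_eq = [1.07×10⁵ × 0.80 / (4 × 5.67×10⁻⁸)]^(1/4) = (3.77×10¹¹)^(1/4) = 784 K.

T_eq ≈ 784 K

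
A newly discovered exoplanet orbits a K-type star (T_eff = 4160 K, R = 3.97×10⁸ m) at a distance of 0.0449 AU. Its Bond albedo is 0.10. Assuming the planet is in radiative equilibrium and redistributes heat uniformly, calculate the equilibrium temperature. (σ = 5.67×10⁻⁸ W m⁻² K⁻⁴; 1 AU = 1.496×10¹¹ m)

T_eq ≈ 697 K

d = 0.0449 AU = 6.72×10⁹ m.
L = 4πR_⋆²σT_⋆⁴ = 4π(3.97×10⁸)² × 5.67×10⁻⁸ × (4160)⁴ = 3.36×10²⁵ W.
S = L/(4πd²) = 5.93×10⁴ W m⁻².
Energy balance: absorbed = emitted ⇒ πR²·S(1−A) = 4πR²·σT_eq⁴, so T_eq⁴ = S(1−A)/(4σ).
T_eq = [5.93×10⁴ × 0.90 / (4 × 5.67×10⁻⁸)]^(1/4) = (2.35×10¹¹)^(1/4) = 697 K.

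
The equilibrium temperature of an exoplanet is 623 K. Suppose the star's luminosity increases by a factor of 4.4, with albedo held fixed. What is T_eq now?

T_eq ∝ L^(1/4) · d^(−1/2).
T′ = 623 × 4.4^(1/4) = 902 K.

T_eq ≈ 902 K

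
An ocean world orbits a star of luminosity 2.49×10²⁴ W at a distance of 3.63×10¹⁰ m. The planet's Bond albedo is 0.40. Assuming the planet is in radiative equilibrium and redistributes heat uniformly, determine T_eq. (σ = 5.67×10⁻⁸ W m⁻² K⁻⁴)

Flux: S = L/(4πd²) = 2.49×10²⁴/(4π×(3.63×10¹⁰)²) = 150 W m⁻².
Energy balance: absorbed = emitted ⇒ πR²·S(1−A) = 4πR²·σT_eq⁴, so T_eq⁴ = S(1−A)/(4σ).
T_eq = [150 × 0.60 / (4 × 5.67×10⁻⁸)]^(1/4) = (3.98×10⁸)^(1/4) = 141 K.

T_eq ≈ 141 K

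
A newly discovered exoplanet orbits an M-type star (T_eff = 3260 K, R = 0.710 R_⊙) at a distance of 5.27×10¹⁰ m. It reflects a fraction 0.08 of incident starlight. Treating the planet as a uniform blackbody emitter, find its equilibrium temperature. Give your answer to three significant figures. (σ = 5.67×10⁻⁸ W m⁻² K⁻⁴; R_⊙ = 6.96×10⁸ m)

R_⋆ = 0.710 × 6.96×10⁸ = 4.94×10⁸ m.
L = 4πR_⋆²σT_⋆⁴ = 4π(4.94×10⁸)² × 5.67×10⁻⁸ × (3260)⁴ = 1.97×10²⁵ W.
S = L/(4πd²) = 563 W m⁻².
Energy balance: absorbed = emitted ⇒ πR²·S(1−A) = 4πR²·σT_eq⁴, so T_eq⁴ = S(1−A)/(4σ).
T_eq = [563 × 0.92 / (4 × 5.67×10⁻⁸)]^(1/4) = (2.28×10⁹)^(1/4) = 219 K.

T_eq ≈ 219 K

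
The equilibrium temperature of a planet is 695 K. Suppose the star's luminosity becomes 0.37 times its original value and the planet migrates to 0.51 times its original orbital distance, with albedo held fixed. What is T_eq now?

T_eq ≈ 759 K

T_eq ∝ L^(1/4) · d^(−1/2).
T′ = 695 × 0.37^(1/4) / 0.51^(1/2) = 759 K.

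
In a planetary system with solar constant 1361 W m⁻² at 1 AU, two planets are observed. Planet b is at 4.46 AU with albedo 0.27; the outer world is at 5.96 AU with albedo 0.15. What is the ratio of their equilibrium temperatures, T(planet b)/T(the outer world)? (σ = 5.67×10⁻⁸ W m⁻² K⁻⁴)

T_eq = [S₀(1−A)/(4σd²)]^(1/4), so T ∝ (1−A)^(1/4) / √d.
T₁ = [1361×0.73/(4×5.67×10⁻⁸×4.46²)]^(1/4) = 121.82 K.
T₂ = [1361×0.85/(4×5.67×10⁻⁸×5.96²)]^(1/4) = 109.47 K.

T₁/T₂ ≈ 1.113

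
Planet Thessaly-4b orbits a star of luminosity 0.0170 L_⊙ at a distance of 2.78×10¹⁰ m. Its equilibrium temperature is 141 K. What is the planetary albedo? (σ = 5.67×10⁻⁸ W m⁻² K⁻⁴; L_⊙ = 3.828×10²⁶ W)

A ≈ 0.87

L = 0.0170 × 3.828×10²⁶ = 6.51×10²⁴ W.
Flux: S = L/(4πd²) = 6.51×10²⁴/(4π×(2.78×10¹⁰)²) = 670 W m⁻².
From T_eq⁴ = S(1−A)/(4σ): 1−A = 4σT_eq⁴/S.
1−A = 4 × 5.67×10⁻⁸ × (141)⁴ / 670 = 0.134.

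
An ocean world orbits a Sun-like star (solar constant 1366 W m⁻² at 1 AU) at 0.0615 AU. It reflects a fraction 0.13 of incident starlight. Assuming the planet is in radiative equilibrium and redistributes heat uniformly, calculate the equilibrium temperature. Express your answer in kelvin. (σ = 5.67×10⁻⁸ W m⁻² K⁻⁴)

T_eq ≈ 1080 K

Flux at 0.0615 AU: S = 1366/0.0615² = 3.61×10⁵ W m⁻².
Energy balance: absorbed = emitted ⇒ πR²·S(1−A) = 4πR²·σT_eq⁴, so T_eq⁴ = S(1−A)/(4σ).
T_eq = [3.61×10⁵ × 0.87 / (4 × 5.67×10⁻⁸)]^(1/4) = (1.39×10¹²)^(1/4) = 1080 K.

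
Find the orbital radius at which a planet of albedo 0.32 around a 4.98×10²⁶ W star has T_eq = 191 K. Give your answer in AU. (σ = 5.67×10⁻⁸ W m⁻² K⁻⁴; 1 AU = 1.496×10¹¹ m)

From T_eq⁴ = L(1−A)/(16πσd²): d = √[L(1−A)/(16πσT_eq⁴)].
d = √[4.98×10²⁶ × 0.68 / (16π × 5.67×10⁻⁸ × (191)⁴)] = 2.99×10¹¹ m = 2.00 AU.

d ≈ 2.00 AU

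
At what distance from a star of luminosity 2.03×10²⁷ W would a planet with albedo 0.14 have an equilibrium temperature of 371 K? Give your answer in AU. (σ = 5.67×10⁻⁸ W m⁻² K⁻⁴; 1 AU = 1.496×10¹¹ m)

d ≈ 1.20 AU

From T_eq⁴ = L(1−A)/(16πσd²): d = √[L(1−A)/(16πσT_eq⁴)].
d = √[2.03×10²⁷ × 0.86 / (16π × 5.67×10⁻⁸ × (371)⁴)] = 1.80×10¹¹ m = 1.20 AU.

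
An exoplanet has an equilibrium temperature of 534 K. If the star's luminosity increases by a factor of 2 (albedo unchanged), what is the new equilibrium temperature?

T_eq ∝ L^(1/4) · d^(−1/2).
T′ = 534 × 2^(1/4) = 635 K.

T_eq ≈ 635 K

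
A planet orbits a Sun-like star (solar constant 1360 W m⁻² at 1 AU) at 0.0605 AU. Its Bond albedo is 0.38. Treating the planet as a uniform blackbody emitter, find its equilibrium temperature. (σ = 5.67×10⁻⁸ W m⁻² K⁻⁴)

Flux at 0.0605 AU: S = 1360/0.0605² = 3.72×10⁵ W m⁻².
Energy balance: absorbed = emitted ⇒ πR²·S(1−A) = 4πR²·σT_eq⁴, so T_eq⁴ = S(1−A)/(4σ).
T_eq = [3.72×10⁵ × 0.62 / (4 × 5.67×10⁻⁸)]^(1/4) = (1.02×10¹²)^(1/4) = 1000 K.

T_eq ≈ 1000 K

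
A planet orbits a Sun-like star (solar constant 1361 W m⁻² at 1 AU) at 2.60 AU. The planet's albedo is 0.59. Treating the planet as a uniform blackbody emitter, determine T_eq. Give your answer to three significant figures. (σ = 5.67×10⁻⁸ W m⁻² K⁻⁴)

T_eq ≈ 138 K

Flux at 2.60 AU: S = 1361/2.60² = 201 W m⁻².
Energy balance: absorbed = emitted ⇒ πR²·S(1−A) = 4πR²·σT_eq⁴, so T_eq⁴ = S(1−A)/(4σ).
T_eq = [201 × 0.41 / (4 × 5.67×10⁻⁸)]^(1/4) = (3.64×10⁸)^(1/4) = 138 K.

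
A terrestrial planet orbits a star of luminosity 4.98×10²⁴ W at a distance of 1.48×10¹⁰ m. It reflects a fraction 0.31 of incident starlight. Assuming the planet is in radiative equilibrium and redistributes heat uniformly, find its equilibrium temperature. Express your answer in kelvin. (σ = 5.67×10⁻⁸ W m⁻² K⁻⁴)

Flux: S = L/(4πd²) = 4.98×10²⁴/(4π×(1.48×10¹⁰)²) = 1810 W m⁻².
Energy balance: absorbed = emitted ⇒ πR²·S(1−A) = 4πR²·σT_eq⁴, so T_eq⁴ = S(1−A)/(4σ).
T_eq = [1810 × 0.69 / (4 × 5.67×10⁻⁸)]^(1/4) = (5.50×10⁹)^(1/4) = 272 K.

T_eq ≈ 272 K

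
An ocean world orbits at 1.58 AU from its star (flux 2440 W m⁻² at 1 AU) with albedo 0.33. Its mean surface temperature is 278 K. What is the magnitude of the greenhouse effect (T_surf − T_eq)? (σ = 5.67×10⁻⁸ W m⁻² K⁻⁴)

S = 2440/1.58² = 977.4 W m⁻².
T_eq = [S(1−A)/(4σ)]^(1/4) = [977.4×0.67/(4×5.67×10⁻⁸)]^(1/4) = 231.8 K.
ΔT = T_surf − T_eq = 278 − 231.8.

ΔT ≈ 46.2 K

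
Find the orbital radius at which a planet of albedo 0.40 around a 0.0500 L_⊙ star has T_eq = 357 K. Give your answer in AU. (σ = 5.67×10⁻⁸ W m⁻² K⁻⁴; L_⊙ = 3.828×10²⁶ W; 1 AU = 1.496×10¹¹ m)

L = 0.0500 × 3.828×10²⁶ = 1.91×10²⁵ W.
From T_eq⁴ = L(1−A)/(16πσd²): d = √[L(1−A)/(16πσT_eq⁴)].
d = √[1.91×10²⁵ × 0.60 / (16π × 5.67×10⁻⁸ × (357)⁴)] = 1.58×10¹⁰ m = 0.105 AU.

d ≈ 0.105 AU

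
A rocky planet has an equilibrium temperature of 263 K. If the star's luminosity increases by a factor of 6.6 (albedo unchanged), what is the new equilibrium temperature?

T_eq ≈ 422 K

T_eq ∝ L^(1/4) · d^(−1/2).
T′ = 263 × 6.6^(1/4) = 422 K.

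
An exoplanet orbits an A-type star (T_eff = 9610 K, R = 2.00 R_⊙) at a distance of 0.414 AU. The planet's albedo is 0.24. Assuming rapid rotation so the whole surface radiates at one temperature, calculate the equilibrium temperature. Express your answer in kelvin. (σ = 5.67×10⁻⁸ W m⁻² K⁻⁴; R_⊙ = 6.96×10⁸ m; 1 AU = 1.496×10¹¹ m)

T_eq ≈ 951 K

R_⋆ = 2.00 × 6.96×10⁸ = 1.39×10⁹ m.
d = 0.414 AU = 6.19×10¹⁰ m.
L = 4πR_⋆²σT_⋆⁴ = 4π(1.39×10⁹)² × 5.67×10⁻⁸ × (9610)⁴ = 1.18×10²⁸ W.
S = L/(4πd²) = 2.44×10⁵ W m⁻².
Energy balance: absorbed = emitted ⇒ πR²·S(1−A) = 4πR²·σT_eq⁴, so T_eq⁴ = S(1−A)/(4σ).
T_eq = [2.44×10⁵ × 0.76 / (4 × 5.67×10⁻⁸)]^(1/4) = (8.19×10¹¹)^(1/4) = 951 K.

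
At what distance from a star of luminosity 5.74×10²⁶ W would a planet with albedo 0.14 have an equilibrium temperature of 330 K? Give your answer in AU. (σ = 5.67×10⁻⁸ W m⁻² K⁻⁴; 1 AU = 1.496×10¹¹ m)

From T_eq⁴ = L(1−A)/(16πσd²): d = √[L(1−A)/(16πσT_eq⁴)].
d = √[5.74×10²⁶ × 0.86 / (16π × 5.67×10⁻⁸ × (330)⁴)] = 1.21×10¹¹ m = 0.808 AU.

d ≈ 0.808 AU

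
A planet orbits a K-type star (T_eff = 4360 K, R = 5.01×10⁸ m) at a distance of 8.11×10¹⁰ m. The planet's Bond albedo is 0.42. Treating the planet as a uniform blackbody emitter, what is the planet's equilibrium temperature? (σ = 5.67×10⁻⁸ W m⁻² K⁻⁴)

T_eq ≈ 211 K

L = 4πR_⋆²σT_⋆⁴ = 4π(5.01×10⁸)² × 5.67×10⁻⁸ × (4360)⁴ = 6.46×10²⁵ W.
S = L/(4πd²) = 782 W m⁻².
Energy balance: absorbed = emitted ⇒ πR²·S(1−A) = 4πR²·σT_eq⁴, so T_eq⁴ = S(1−A)/(4σ).
T_eq = [782 × 0.58 / (4 × 5.67×10⁻⁸)]^(1/4) = (2.00×10⁹)^(1/4) = 211 K.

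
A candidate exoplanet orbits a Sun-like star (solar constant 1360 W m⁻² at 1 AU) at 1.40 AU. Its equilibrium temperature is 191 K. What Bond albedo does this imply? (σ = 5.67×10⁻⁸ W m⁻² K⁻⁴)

Flux at 1.40 AU: S = 1360/1.40² = 694 W m⁻².
From T_eq⁴ = S(1−A)/(4σ): 1−A = 4σT_eq⁴/S.
1−A = 4 × 5.67×10⁻⁸ × (191)⁴ / 694 = 0.435.

A ≈ 0.56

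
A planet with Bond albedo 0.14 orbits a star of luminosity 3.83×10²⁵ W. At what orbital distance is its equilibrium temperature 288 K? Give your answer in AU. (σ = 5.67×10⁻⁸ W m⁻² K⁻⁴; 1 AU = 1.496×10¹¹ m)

From T_eq⁴ = L(1−A)/(16πσd²): d = √[L(1−A)/(16πσT_eq⁴)].
d = √[3.83×10²⁵ × 0.86 / (16π × 5.67×10⁻⁸ × (288)⁴)] = 4.10×10¹⁰ m = 0.274 AU.

d ≈ 0.274 AU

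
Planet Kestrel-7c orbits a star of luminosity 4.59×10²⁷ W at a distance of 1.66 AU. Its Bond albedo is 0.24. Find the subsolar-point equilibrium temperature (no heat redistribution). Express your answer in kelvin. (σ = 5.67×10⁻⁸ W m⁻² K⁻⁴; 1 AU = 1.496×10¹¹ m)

T_ss ≈ 531 K

d = 1.66 AU = 2.48×10¹¹ m.
Flux: S = L/(4πd²) = 4.59×10²⁷/(4π×(2.48×10¹¹)²) = 5920 W m⁻².
At the subsolar point the surface absorbs S(1−A) and emits σT⁴ per unit area — no factor of 4, since only the local patch is in balance.
T = [5920 × 0.76 / 5.67×10⁻⁸]^(1/4) = (7.94×10¹⁰)^(1/4) = 531 K.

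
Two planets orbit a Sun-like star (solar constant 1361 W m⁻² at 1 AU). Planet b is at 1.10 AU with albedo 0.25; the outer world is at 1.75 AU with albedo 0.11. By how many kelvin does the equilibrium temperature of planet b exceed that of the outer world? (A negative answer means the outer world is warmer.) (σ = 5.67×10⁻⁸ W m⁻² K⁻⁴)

ΔT ≈ 42.6 K

T_eq = [S₀(1−A)/(4σd²)]^(1/4), so T ∝ (1−A)^(1/4) / √d.
T₁ = [1361×0.75/(4×5.67×10⁻⁸×1.10²)]^(1/4) = 246.96 K.
T₂ = [1361×0.89/(4×5.67×10⁻⁸×1.75²)]^(1/4) = 204.35 K.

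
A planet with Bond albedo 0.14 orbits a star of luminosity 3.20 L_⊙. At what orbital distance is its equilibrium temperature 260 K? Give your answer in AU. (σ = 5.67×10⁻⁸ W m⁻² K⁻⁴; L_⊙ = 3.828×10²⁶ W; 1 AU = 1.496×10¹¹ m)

L = 3.20 × 3.828×10²⁶ = 1.22×10²⁷ W.
From T_eq⁴ = L(1−A)/(16πσd²): d = √[L(1−A)/(16πσT_eq⁴)].
d = √[1.22×10²⁷ × 0.86 / (16π × 5.67×10⁻⁸ × (260)⁴)] = 2.84×10¹¹ m = 1.90 AU.

d ≈ 1.90 AU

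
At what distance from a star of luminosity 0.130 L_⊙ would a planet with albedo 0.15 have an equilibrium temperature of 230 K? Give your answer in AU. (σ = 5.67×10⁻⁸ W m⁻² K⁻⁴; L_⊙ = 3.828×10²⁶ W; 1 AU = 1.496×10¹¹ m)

L = 0.130 × 3.828×10²⁶ = 4.98×10²⁵ W.
From T_eq⁴ = L(1−A)/(16πσd²): d = √[L(1−A)/(16πσT_eq⁴)].
d = √[4.98×10²⁵ × 0.85 / (16π × 5.67×10⁻⁸ × (230)⁴)] = 7.28×10¹⁰ m = 0.487 AU.

d ≈ 0.487 AU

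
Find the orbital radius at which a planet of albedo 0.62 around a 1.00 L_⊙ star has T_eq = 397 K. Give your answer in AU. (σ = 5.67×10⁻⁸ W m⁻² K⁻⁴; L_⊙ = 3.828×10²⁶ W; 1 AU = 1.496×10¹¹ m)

d ≈ 0.303 AU

L = 1.00 × 3.828×10²⁶ = 3.83×10²⁶ W.
From T_eq⁴ = L(1−A)/(16πσd²): d = √[L(1−A)/(16πσT_eq⁴)].
d = √[3.83×10²⁶ × 0.38 / (16π × 5.67×10⁻⁸ × (397)⁴)] = 4.53×10¹⁰ m = 0.303 AU.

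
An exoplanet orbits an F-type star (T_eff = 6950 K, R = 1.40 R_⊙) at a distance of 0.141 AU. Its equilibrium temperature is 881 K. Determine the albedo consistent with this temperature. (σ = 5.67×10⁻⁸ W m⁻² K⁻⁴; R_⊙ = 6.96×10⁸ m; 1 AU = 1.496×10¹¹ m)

R_⋆ = 1.40 × 6.96×10⁸ = 9.74×10⁸ m.
d = 0.141 AU = 2.11×10¹⁰ m.
L = 4πR_⋆²σT_⋆⁴ = 4π(9.74×10⁸)² × 5.67×10⁻⁸ × (6950)⁴ = 1.58×10²⁷ W.
S = L/(4πd²) = 2.82×10⁵ W m⁻².
From T_eq⁴ = S(1−A)/(4σ): 1−A = 4σT_eq⁴/S.
1−A = 4 × 5.67×10⁻⁸ × (881)⁴ / 2.82×10⁵ = 0.484.

A ≈ 0.52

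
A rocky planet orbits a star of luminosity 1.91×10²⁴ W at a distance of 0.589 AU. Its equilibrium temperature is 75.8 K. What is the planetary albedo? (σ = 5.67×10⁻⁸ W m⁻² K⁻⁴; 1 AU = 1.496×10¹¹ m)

d = 0.589 AU = 8.81×10¹⁰ m.
Flux: S = L/(4πd²) = 1.91×10²⁴/(4π×(8.81×10¹⁰)²) = 19.6 W m⁻².
From T_eq⁴ = S(1−A)/(4σ): 1−A = 4σT_eq⁴/S.
1−A = 4 × 5.67×10⁻⁸ × (75.8)⁴ / 19.6 = 0.382.

A ≈ 0.62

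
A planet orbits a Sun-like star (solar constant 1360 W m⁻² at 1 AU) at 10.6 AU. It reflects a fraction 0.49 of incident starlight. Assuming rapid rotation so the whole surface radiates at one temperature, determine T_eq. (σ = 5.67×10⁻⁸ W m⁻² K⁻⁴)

Flux at 10.6 AU: S = 1360/10.6² = 12.1 W m⁻².
Energy balance: absorbed = emitted ⇒ πR²·S(1−A) = 4πR²·σT_eq⁴, so T_eq⁴ = S(1−A)/(4σ).
T_eq = [12.1 × 0.51 / (4 × 5.67×10⁻⁸)]^(1/4) = (2.72×10⁷)^(1/4) = 72.2 K.

T_eq ≈ 72.2 K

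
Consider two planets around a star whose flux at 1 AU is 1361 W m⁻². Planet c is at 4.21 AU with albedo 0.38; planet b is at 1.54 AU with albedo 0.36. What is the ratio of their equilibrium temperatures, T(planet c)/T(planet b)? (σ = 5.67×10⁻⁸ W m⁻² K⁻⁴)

T_eq = [S₀(1−A)/(4σd²)]^(1/4), so T ∝ (1−A)^(1/4) / √d.
T₁ = [1361×0.62/(4×5.67×10⁻⁸×4.21²)]^(1/4) = 120.37 K.
T₂ = [1361×0.64/(4×5.67×10⁻⁸×1.54²)]^(1/4) = 200.60 K.

T₁/T₂ ≈ 0.600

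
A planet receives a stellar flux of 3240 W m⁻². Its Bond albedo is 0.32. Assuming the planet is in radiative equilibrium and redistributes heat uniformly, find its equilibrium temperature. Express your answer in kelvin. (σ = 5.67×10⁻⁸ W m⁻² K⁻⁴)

Energy balance: absorbed = emitted ⇒ πR²·S(1−A) = 4πR²·σT_eq⁴, so T_eq⁴ = S(1−A)/(4σ).
T_eq = [3240 × 0.68 / (4 × 5.67×10⁻⁸)]^(1/4) = (9.71×10⁹)^(1/4) = 314 K.

T_eq ≈ 314 K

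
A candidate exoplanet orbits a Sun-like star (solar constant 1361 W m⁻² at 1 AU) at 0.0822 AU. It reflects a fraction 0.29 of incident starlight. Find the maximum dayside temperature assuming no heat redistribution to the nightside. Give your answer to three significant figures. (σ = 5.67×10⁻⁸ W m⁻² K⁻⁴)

Flux at 0.0822 AU: S = 1361/0.0822² = 2.01×10⁵ W m⁻².
With no redistribution each surface element balances locally: S(1−A) = σT⁴.
T = [2.01×10⁵ × 0.71 / 5.67×10⁻⁸]^(1/4) = (2.52×10¹²)^(1/4) = 1260 K.

T_ss ≈ 1260 K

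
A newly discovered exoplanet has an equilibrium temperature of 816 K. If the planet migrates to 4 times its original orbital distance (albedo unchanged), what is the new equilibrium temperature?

T_eq ≈ 408 K

T_eq ∝ L^(1/4) · d^(−1/2).
T′ = 816 / 4^(1/2) = 408 K.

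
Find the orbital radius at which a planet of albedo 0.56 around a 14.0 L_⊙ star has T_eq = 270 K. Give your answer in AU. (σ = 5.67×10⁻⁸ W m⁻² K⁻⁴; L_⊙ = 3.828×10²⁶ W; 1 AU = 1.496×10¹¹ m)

L = 14.0 × 3.828×10²⁶ = 5.36×10²⁷ W.
From T_eq⁴ = L(1−A)/(16πσd²): d = √[L(1−A)/(16πσT_eq⁴)].
d = √[5.36×10²⁷ × 0.44 / (16π × 5.67×10⁻⁸ × (270)⁴)] = 3.95×10¹¹ m = 2.64 AU.

d ≈ 2.64 AU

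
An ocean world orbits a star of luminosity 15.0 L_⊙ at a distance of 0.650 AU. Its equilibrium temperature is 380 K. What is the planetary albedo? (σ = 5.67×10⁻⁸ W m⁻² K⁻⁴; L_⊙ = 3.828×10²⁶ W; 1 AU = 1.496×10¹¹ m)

d = 0.650 AU = 9.72×10¹⁰ m.
L = 15.0 × 3.828×10²⁶ = 5.74×10²⁷ W.
Flux: S = L/(4πd²) = 5.74×10²⁷/(4π×(9.72×10¹⁰)²) = 4.83×10⁴ W m⁻².
From T_eq⁴ = S(1−A)/(4σ): 1−A = 4σT_eq⁴/S.
1−A = 4 × 5.67×10⁻⁸ × (380)⁴ / 4.83×10⁴ = 0.098.

A ≈ 0.90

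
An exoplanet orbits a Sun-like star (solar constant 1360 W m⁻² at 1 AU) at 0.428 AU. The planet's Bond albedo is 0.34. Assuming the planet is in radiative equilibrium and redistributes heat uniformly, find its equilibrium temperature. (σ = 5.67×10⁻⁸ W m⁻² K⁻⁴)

T_eq ≈ 383 K

Flux at 0.428 AU: S = 1360/0.428² = 7420 W m⁻².
Energy balance: absorbed = emitted ⇒ πR²·S(1−A) = 4πR²·σT_eq⁴, so T_eq⁴ = S(1−A)/(4σ).
T_eq = [7420 × 0.66 / (4 × 5.67×10⁻⁸)]^(1/4) = (2.16×10¹⁰)^(1/4) = 383 K.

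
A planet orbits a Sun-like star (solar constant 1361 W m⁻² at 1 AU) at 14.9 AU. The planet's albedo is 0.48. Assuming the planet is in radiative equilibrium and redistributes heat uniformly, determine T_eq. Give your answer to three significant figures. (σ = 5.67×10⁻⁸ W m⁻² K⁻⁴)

T_eq ≈ 61.2 K

Flux at 14.9 AU: S = 1361/14.9² = 6.13 W m⁻².
Energy balance: absorbed = emitted ⇒ πR²·S(1−A) = 4πR²·σT_eq⁴, so T_eq⁴ = S(1−A)/(4σ).
T_eq = [6.13 × 0.52 / (4 × 5.67×10⁻⁸)]^(1/4) = (1.41×10⁷)^(1/4) = 61.2 K.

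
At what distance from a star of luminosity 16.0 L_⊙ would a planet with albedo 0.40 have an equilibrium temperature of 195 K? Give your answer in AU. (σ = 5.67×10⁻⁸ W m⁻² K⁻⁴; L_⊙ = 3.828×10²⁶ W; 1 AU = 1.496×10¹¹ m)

L = 16.0 × 3.828×10²⁶ = 6.12×10²⁷ W.
From T_eq⁴ = L(1−A)/(16πσd²): d = √[L(1−A)/(16πσT_eq⁴)].
d = √[6.12×10²⁷ × 0.60 / (16π × 5.67×10⁻⁸ × (195)⁴)] = 9.44×10¹¹ m = 6.31 AU.

d ≈ 6.31 AU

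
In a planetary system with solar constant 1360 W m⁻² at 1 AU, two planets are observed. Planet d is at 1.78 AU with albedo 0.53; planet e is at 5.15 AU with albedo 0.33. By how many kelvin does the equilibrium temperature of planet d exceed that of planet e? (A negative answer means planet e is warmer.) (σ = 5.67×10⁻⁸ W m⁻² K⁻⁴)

ΔT ≈ 61.8 K

T_eq = [S₀(1−A)/(4σd²)]^(1/4), so T ∝ (1−A)^(1/4) / √d.
T₁ = [1360×0.47/(4×5.67×10⁻⁸×1.78²)]^(1/4) = 172.70 K.
T₂ = [1360×0.67/(4×5.67×10⁻⁸×5.15²)]^(1/4) = 110.94 K.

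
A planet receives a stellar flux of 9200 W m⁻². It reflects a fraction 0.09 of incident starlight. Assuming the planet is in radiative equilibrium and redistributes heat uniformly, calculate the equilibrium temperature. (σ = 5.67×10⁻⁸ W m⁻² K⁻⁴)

Energy balance: absorbed = emitted ⇒ πR²·S(1−A) = 4πR²·σT_eq⁴, so T_eq⁴ = S(1−A)/(4σ).
T_eq = [9200 × 0.91 / (4 × 5.67×10⁻⁸)]^(1/4) = (3.69×10¹⁰)^(1/4) = 438 K.

T_eq ≈ 438 K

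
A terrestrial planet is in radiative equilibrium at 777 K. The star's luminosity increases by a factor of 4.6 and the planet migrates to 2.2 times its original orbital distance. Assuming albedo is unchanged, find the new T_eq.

T_eq ≈ 767 K

T_eq ∝ L^(1/4) · d^(−1/2).
T′ = 777 × 4.6^(1/4) / 2.2^(1/2) = 767 K.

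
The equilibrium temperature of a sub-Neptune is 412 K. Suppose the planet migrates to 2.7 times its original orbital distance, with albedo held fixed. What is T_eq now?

T_eq ≈ 251 K

T_eq ∝ L^(1/4) · d^(−1/2).
T′ = 412 / 2.7^(1/2) = 251 K.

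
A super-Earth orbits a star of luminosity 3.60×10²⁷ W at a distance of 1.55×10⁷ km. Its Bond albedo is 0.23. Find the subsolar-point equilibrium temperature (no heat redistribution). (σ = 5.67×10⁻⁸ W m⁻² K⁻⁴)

T_ss ≈ 2010 K

d = 1.55×10⁷ km = 1.55×10¹⁰ m.
Flux: S = L/(4πd²) = 3.60×10²⁷/(4π×(1.55×10¹⁰)²) = 1.19×10⁶ W m⁻².
At the subsolar point the surface absorbs S(1−A) and emits σT⁴ per unit area — no factor of 4, since only the local patch is in balance.
T = [1.19×10⁶ × 0.77 / 5.67×10⁻⁸]^(1/4) = (1.62×10¹³)^(1/4) = 2010 K.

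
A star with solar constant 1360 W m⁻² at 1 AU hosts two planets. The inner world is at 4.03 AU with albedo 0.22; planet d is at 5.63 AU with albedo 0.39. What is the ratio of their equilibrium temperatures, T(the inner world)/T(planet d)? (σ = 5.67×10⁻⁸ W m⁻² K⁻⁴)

T_eq = [S₀(1−A)/(4σd²)]^(1/4), so T ∝ (1−A)^(1/4) / √d.
T₁ = [1360×0.78/(4×5.67×10⁻⁸×4.03²)]^(1/4) = 130.27 K.
T₂ = [1360×0.61/(4×5.67×10⁻⁸×5.63²)]^(1/4) = 103.65 K.

T₁/T₂ ≈ 1.257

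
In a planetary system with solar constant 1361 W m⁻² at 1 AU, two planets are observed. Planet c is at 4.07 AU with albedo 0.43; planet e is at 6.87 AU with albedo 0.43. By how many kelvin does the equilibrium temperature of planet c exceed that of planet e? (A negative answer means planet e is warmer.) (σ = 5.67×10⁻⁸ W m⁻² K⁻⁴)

T_eq = [S₀(1−A)/(4σd²)]^(1/4), so T ∝ (1−A)^(1/4) / √d.
T₁ = [1361×0.57/(4×5.67×10⁻⁸×4.07²)]^(1/4) = 119.87 K.
T₂ = [1361×0.57/(4×5.67×10⁻⁸×6.87²)]^(1/4) = 92.27 K.

ΔT ≈ 27.6 K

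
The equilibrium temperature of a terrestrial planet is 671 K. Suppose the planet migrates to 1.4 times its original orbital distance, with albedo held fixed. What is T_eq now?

T_eq ≈ 567 K

T_eq ∝ L^(1/4) · d^(−1/2).
T′ = 671 / 1.4^(1/2) = 567 K.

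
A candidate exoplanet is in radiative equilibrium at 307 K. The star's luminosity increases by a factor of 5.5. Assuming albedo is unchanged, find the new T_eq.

T_eq ≈ 470 K

T_eq ∝ L^(1/4) · d^(−1/2).
T′ = 307 × 5.5^(1/4) = 470 K.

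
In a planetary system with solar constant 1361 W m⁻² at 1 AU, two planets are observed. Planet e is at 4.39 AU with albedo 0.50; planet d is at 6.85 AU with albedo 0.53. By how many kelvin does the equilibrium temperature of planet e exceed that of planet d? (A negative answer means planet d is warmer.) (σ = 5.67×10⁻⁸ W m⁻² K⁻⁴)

ΔT ≈ 23.7 K

T_eq = [S₀(1−A)/(4σd²)]^(1/4), so T ∝ (1−A)^(1/4) / √d.
T₁ = [1361×0.50/(4×5.67×10⁻⁸×4.39²)]^(1/4) = 111.70 K.
T₂ = [1361×0.47/(4×5.67×10⁻⁸×6.85²)]^(1/4) = 88.05 K.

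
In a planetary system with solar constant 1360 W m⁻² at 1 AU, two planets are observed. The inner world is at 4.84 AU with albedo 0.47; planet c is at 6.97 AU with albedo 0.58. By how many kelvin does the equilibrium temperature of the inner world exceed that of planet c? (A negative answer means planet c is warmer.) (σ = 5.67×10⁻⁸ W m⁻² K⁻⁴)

T_eq = [S₀(1−A)/(4σd²)]^(1/4), so T ∝ (1−A)^(1/4) / √d.
T₁ = [1360×0.53/(4×5.67×10⁻⁸×4.84²)]^(1/4) = 107.92 K.
T₂ = [1360×0.42/(4×5.67×10⁻⁸×6.97²)]^(1/4) = 84.85 K.

ΔT ≈ 23.1 K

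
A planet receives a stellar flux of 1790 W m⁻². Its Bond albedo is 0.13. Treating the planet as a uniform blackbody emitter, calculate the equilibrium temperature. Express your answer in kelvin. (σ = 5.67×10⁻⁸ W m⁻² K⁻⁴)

Energy balance: absorbed = emitted ⇒ πR²·S(1−A) = 4πR²·σT_eq⁴, so T_eq⁴ = S(1−A)/(4σ).
T_eq = [1790 × 0.87 / (4 × 5.67×10⁻⁸)]^(1/4) = (6.87×10⁹)^(1/4) = 288 K.

T_eq ≈ 288 K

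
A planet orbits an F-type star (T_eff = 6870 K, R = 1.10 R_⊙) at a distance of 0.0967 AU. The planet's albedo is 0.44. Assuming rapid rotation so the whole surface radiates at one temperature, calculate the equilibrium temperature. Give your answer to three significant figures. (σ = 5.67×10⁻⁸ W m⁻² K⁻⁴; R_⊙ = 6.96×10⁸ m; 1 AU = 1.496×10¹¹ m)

R_⋆ = 1.10 × 6.96×10⁸ = 7.66×10⁸ m.
d = 0.0967 AU = 1.45×10¹⁰ m.
L = 4πR_⋆²σT_⋆⁴ = 4π(7.66×10⁸)² × 5.67×10⁻⁸ × (6870)⁴ = 9.30×10²⁶ W.
S = L/(4πd²) = 3.54×10⁵ W m⁻².
Energy balance: absorbed = emitted ⇒ πR²·S(1−A) = 4πR²·σT_eq⁴, so T_eq⁴ = S(1−A)/(4σ).
T_eq = [3.54×10⁵ × 0.56 / (4 × 5.67×10⁻⁸)]^(1/4) = (8.73×10¹¹)^(1/4) = 967 K.

T_eq ≈ 967 K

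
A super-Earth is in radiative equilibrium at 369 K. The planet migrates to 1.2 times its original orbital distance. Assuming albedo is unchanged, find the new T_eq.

T_eq ≈ 337 K

T_eq ∝ L^(1/4) · d^(−1/2).
T′ = 369 / 1.2^(1/2) = 337 K.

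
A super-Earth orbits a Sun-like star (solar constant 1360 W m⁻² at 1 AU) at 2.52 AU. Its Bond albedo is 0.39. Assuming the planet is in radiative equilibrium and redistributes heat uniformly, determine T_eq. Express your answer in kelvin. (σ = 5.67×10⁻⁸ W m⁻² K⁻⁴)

T_eq ≈ 155 K

Flux at 2.52 AU: S = 1360/2.52² = 214 W m⁻².
Energy balance: absorbed = emitted ⇒ πR²·S(1−A) = 4πR²·σT_eq⁴, so T_eq⁴ = S(1−A)/(4σ).
T_eq = [214 × 0.61 / (4 × 5.67×10⁻⁸)]^(1/4) = (5.76×10⁸)^(1/4) = 155 K.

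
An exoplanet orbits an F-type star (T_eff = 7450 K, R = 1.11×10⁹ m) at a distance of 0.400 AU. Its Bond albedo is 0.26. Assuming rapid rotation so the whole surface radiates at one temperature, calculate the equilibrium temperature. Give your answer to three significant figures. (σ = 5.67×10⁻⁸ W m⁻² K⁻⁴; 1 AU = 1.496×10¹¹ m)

T_eq ≈ 665 K

d = 0.400 AU = 5.98×10¹⁰ m.
L = 4πR_⋆²σT_⋆⁴ = 4π(1.11×10⁹)² × 5.67×10⁻⁸ × (7450)⁴ = 2.70×10²⁷ W.
S = L/(4πd²) = 6.01×10⁴ W m⁻².
Energy balance: absorbed = emitted ⇒ πR²·S(1−A) = 4πR²·σT_eq⁴, so T_eq⁴ = S(1−A)/(4σ).
T_eq = [6.01×10⁴ × 0.74 / (4 × 5.67×10⁻⁸)]^(1/4) = (1.96×10¹¹)^(1/4) = 665 K.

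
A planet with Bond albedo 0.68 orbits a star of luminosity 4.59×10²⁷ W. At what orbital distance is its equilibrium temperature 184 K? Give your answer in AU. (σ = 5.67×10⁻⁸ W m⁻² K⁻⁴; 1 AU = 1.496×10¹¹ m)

From T_eq⁴ = L(1−A)/(16πσd²): d = √[L(1−A)/(16πσT_eq⁴)].
d = √[4.59×10²⁷ × 0.32 / (16π × 5.67×10⁻⁸ × (184)⁴)] = 6.71×10¹¹ m = 4.48 AU.

d ≈ 4.48 AU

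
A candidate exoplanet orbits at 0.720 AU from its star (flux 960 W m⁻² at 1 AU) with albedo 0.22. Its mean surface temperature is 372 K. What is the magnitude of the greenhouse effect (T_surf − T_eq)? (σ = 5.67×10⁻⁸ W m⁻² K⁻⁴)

S = 960/0.720² = 1852 W m⁻².
T_eq = [S(1−A)/(4σ)]^(1/4) = [1852×0.78/(4×5.67×10⁻⁸)]^(1/4) = 282.5 K.
ΔT = T_surf − T_eq = 372 − 282.5.

ΔT ≈ 89.5 K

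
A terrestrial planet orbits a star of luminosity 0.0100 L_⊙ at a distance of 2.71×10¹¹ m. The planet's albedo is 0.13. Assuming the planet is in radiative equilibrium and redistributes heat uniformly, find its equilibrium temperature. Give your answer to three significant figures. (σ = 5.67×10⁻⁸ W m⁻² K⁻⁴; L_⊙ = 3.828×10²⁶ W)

T_eq ≈ 63.2 K

L = 0.0100 × 3.828×10²⁶ = 3.83×10²⁴ W.
Flux: S = L/(4πd²) = 3.83×10²⁴/(4π×(2.71×10¹¹)²) = 4.15 W m⁻².
Energy balance: absorbed = emitted ⇒ πR²·S(1−A) = 4πR²·σT_eq⁴, so T_eq⁴ = S(1−A)/(4σ).
T_eq = [4.15 × 0.87 / (4 × 5.67×10⁻⁸)]^(1/4) = (1.59×10⁷)^(1/4) = 63.2 K.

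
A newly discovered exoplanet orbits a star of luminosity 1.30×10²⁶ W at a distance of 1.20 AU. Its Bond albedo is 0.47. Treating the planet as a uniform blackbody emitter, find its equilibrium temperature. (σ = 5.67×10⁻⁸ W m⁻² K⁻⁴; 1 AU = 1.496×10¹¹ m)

T_eq ≈ 165 K

d = 1.20 AU = 1.80×10¹¹ m.
Flux: S = L/(4πd²) = 1.30×10²⁶/(4π×(1.80×10¹¹)²) = 321 W m⁻².
Energy balance: absorbed = emitted ⇒ πR²·S(1−A) = 4πR²·σT_eq⁴, so T_eq⁴ = S(1−A)/(4σ).
T_eq = [321 × 0.53 / (4 × 5.67×10⁻⁸)]^(1/4) = (7.50×10⁸)^(1/4) = 165 K.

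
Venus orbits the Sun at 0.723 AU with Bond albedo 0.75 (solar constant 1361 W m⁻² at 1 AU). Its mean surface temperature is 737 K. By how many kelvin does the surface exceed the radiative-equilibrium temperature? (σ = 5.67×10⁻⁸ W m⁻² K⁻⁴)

ΔT ≈ 505.5 K

S = 1361/0.723² = 2604 W m⁻².
T_eq = [S(1−A)/(4σ)]^(1/4) = [2604×0.25/(4×5.67×10⁻⁸)]^(1/4) = 231.5 K.
ΔT = T_surf − T_eq = 737 − 231.5.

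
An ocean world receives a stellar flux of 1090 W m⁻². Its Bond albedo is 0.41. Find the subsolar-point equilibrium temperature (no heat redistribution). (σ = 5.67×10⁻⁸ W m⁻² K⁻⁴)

At the subsolar point the surface absorbs S(1−A) and emits σT⁴ per unit area — no factor of 4, since only the local patch is in balance.
T = [1090 × 0.59 / 5.67×10⁻⁸]^(1/4) = (1.13×10¹⁰)^(1/4) = 326 K.

T_ss ≈ 326 K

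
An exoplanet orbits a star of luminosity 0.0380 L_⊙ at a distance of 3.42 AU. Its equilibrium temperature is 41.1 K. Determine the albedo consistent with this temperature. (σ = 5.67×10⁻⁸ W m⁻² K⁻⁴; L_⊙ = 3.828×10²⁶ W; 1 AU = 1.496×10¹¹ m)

d = 3.42 AU = 5.12×10¹¹ m.
L = 0.0380 × 3.828×10²⁶ = 1.45×10²⁵ W.
Flux: S = L/(4πd²) = 1.45×10²⁵/(4π×(5.12×10¹¹)²) = 4.42 W m⁻².
From T_eq⁴ = S(1−A)/(4σ): 1−A = 4σT_eq⁴/S.
1−A = 4 × 5.67×10⁻⁸ × (41.1)⁴ / 4.42 = 0.146.

A ≈ 0.85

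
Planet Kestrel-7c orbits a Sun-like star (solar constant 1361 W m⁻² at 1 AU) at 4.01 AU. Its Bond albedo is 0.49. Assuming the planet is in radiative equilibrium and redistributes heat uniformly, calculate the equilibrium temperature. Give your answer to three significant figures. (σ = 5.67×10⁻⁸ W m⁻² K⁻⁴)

Flux at 4.01 AU: S = 1361/4.01² = 84.6 W m⁻².
Energy balance: absorbed = emitted ⇒ πR²·S(1−A) = 4πR²·σT_eq⁴, so T_eq⁴ = S(1−A)/(4σ).
T_eq = [84.6 × 0.51 / (4 × 5.67×10⁻⁸)]^(1/4) = (1.90×10⁸)^(1/4) = 117 K.

T_eq ≈ 117 K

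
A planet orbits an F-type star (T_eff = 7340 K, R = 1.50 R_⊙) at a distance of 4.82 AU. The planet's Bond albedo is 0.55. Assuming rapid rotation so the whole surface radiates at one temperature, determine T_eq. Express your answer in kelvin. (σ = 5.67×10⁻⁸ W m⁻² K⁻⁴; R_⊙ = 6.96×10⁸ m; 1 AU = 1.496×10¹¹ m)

T_eq ≈ 162 K

R_⋆ = 1.50 × 6.96×10⁸ = 1.04×10⁹ m.
d = 4.82 AU = 7.21×10¹¹ m.
L = 4πR_⋆²σT_⋆⁴ = 4π(1.04×10⁹)² × 5.67×10⁻⁸ × (7340)⁴ = 2.25×10²⁷ W.
S = L/(4πd²) = 345 W m⁻².
Energy balance: absorbed = emitted ⇒ πR²·S(1−A) = 4πR²·σT_eq⁴, so T_eq⁴ = S(1−A)/(4σ).
T_eq = [345 × 0.45 / (4 × 5.67×10⁻⁸)]^(1/4) = (6.85×10⁸)^(1/4) = 162 K.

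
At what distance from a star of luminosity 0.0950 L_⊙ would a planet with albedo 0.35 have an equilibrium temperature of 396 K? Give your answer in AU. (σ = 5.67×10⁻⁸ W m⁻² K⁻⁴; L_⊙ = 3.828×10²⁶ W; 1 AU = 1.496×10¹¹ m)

L = 0.0950 × 3.828×10²⁶ = 3.64×10²⁵ W.
From T_eq⁴ = L(1−A)/(16πσd²): d = √[L(1−A)/(16πσT_eq⁴)].
d = √[3.64×10²⁵ × 0.65 / (16π × 5.67×10⁻⁸ × (396)⁴)] = 1.84×10¹⁰ m = 0.123 AU.

d ≈ 0.123 AU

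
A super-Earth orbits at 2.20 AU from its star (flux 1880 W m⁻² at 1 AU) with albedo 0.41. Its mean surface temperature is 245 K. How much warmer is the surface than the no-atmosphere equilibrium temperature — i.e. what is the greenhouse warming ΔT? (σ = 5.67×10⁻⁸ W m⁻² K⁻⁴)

S = 1880/2.20² = 388.4 W m⁻².
T_eq = [S(1−A)/(4σ)]^(1/4) = [388.4×0.59/(4×5.67×10⁻⁸)]^(1/4) = 178.3 K.
ΔT = T_surf − T_eq = 245 − 178.3.

ΔT ≈ 66.7 K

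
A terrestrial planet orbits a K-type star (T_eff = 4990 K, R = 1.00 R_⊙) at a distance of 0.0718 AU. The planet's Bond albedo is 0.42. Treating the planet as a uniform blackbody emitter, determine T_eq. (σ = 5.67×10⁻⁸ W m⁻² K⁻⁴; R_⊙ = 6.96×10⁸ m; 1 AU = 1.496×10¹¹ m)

R_⋆ = 1.00 × 6.96×10⁸ = 6.96×10⁸ m.
d = 0.0718 AU = 1.07×10¹⁰ m.
L = 4πR_⋆²σT_⋆⁴ = 4π(6.96×10⁸)² × 5.67×10⁻⁸ × (4990)⁴ = 2.14×10²⁶ W.
S = L/(4πd²) = 1.48×10⁵ W m⁻².
Energy balance: absorbed = emitted ⇒ πR²·S(1−A) = 4πR²·σT_eq⁴, so T_eq⁴ = S(1−A)/(4σ).
T_eq = [1.48×10⁵ × 0.58 / (4 × 5.67×10⁻⁸)]^(1/4) = (3.77×10¹¹)^(1/4) = 784 K.

T_eq ≈ 784 K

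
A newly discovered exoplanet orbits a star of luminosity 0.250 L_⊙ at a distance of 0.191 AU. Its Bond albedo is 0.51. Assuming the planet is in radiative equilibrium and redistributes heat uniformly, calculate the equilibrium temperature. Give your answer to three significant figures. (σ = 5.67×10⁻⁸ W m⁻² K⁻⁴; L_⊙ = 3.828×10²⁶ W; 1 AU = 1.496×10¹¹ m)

T_eq ≈ 377 K

d = 0.191 AU = 2.86×10¹⁰ m.
L = 0.250 × 3.828×10²⁶ = 9.57×10²⁵ W.
Flux: S = L/(4πd²) = 9.57×10²⁵/(4π×(2.86×10¹⁰)²) = 9330 W m⁻².
Energy balance: absorbed = emitted ⇒ πR²·S(1−A) = 4πR²·σT_eq⁴, so T_eq⁴ = S(1−A)/(4σ).
T_eq = [9330 × 0.49 / (4 × 5.67×10⁻⁸)]^(1/4) = (2.02×10¹⁰)^(1/4) = 377 K.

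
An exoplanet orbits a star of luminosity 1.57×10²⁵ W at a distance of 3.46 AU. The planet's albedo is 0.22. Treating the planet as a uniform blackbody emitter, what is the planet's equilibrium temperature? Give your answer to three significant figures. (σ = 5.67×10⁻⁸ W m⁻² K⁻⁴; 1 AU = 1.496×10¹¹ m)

d = 3.46 AU = 5.18×10¹¹ m.
Flux: S = L/(4πd²) = 1.57×10²⁵/(4π×(5.18×10¹¹)²) = 4.66 W m⁻².
Energy balance: absorbed = emitted ⇒ πR²·S(1−A) = 4πR²·σT_eq⁴, so T_eq⁴ = S(1−A)/(4σ).
T_eq = [4.66 × 0.78 / (4 × 5.67×10⁻⁸)]^(1/4) = (1.60×10⁷)^(1/4) = 63.3 K.

T_eq ≈ 63.3 K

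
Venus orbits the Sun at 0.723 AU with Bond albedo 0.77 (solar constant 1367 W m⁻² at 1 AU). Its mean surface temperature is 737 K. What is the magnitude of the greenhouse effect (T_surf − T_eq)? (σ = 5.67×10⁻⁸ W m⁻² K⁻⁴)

ΔT ≈ 510.1 K

S = 1367/0.723² = 2615 W m⁻².
T_eq = [S(1−A)/(4σ)]^(1/4) = [2615×0.23/(4×5.67×10⁻⁸)]^(1/4) = 226.9 K.
ΔT = T_surf − T_eq = 737 − 226.9.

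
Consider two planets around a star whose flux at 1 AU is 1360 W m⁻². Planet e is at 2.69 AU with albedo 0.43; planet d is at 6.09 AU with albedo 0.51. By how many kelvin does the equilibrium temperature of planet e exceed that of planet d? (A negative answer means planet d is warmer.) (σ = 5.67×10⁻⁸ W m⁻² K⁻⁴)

T_eq = [S₀(1−A)/(4σd²)]^(1/4), so T ∝ (1−A)^(1/4) / √d.
T₁ = [1360×0.57/(4×5.67×10⁻⁸×2.69²)]^(1/4) = 147.42 K.
T₂ = [1360×0.49/(4×5.67×10⁻⁸×6.09²)]^(1/4) = 94.34 K.

ΔT ≈ 53.1 K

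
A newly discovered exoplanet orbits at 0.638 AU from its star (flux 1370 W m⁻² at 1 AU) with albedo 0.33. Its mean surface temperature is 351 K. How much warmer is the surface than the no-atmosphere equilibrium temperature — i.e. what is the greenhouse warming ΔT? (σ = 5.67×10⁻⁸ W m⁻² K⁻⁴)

S = 1370/0.638² = 3366 W m⁻².
T_eq = [S(1−A)/(4σ)]^(1/4) = [3366×0.67/(4×5.67×10⁻⁸)]^(1/4) = 315.8 K.
ΔT = T_surf − T_eq = 351 − 315.8.

ΔT ≈ 35.2 K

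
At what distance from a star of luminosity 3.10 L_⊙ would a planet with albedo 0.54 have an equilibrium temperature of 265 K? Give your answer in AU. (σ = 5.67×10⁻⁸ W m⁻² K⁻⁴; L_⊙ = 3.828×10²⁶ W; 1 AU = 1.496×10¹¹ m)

d ≈ 1.32 AU

L = 3.10 × 3.828×10²⁶ = 1.19×10²⁷ W.
From T_eq⁴ = L(1−A)/(16πσd²): d = √[L(1−A)/(16πσT_eq⁴)].
d = √[1.19×10²⁷ × 0.46 / (16π × 5.67×10⁻⁸ × (265)⁴)] = 1.97×10¹¹ m = 1.32 AU.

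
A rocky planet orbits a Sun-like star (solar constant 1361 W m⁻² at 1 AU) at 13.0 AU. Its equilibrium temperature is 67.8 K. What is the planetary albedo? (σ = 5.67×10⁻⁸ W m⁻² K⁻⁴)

Flux at 13.0 AU: S = 1361/13.0² = 8.05 W m⁻².
From T_eq⁴ = S(1−A)/(4σ): 1−A = 4σT_eq⁴/S.
1−A = 4 × 5.67×10⁻⁸ × (67.8)⁴ / 8.05 = 0.595.

A ≈ 0.40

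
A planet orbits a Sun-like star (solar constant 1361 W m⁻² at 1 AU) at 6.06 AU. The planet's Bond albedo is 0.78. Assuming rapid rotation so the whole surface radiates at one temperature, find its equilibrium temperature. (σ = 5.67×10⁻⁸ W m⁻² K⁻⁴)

Flux at 6.06 AU: S = 1361/6.06² = 37.1 W m⁻².
Energy balance: absorbed = emitted ⇒ πR²·S(1−A) = 4πR²·σT_eq⁴, so T_eq⁴ = S(1−A)/(4σ).
T_eq = [37.1 × 0.22 / (4 × 5.67×10⁻⁸)]^(1/4) = (3.59×10⁷)^(1/4) = 77.4 K.

T_eq ≈ 77.4 K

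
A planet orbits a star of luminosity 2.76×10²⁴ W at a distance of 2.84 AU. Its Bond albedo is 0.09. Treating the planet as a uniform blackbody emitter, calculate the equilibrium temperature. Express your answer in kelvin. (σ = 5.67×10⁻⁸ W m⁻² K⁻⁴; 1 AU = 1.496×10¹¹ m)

d = 2.84 AU = 4.25×10¹¹ m.
Flux: S = L/(4πd²) = 2.76×10²⁴/(4π×(4.25×10¹¹)²) = 1.22 W m⁻².
Energy balance: absorbed = emitted ⇒ πR²·S(1−A) = 4πR²·σT_eq⁴, so T_eq⁴ = S(1−A)/(4σ).
T_eq = [1.22 × 0.91 / (4 × 5.67×10⁻⁸)]^(1/4) = (4.88×10⁶)^(1/4) = 47.0 K.

T_eq ≈ 47.0 K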